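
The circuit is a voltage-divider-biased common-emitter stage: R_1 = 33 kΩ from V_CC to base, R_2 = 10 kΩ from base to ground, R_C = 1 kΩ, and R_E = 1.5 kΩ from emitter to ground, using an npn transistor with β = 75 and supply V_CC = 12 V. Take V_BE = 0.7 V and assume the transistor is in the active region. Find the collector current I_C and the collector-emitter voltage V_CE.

Thevenize the base divider: V_Th = V_CC·R_2/(R_1+R_2) = 12×10/43 = 2.79 V, R_Th = R_1‖R_2 = 7.67 kΩ.
Base-emitter loop: V_Th = I_B·R_Th + V_BE + (β+1)I_B·R_E, so I_B = (2.79 − 0.7) / (7.67 + 76×1.5) = 0.0172 mA.
I_C = β·I_B = 75×0.0172 = 1.29 mA, and I_E = (β+1)I_B = 1.31 mA.
V_CE = V_CC − I_C·R_C − I_E·R_E = 12 − 1.29×1 − 1.31×1.5 = 8.75 V.
V_CE = 8.75 V > 0.2 V confirms active-region operation.

I_C ≈ 1.3 mA, V_CE ≈ 8.8 V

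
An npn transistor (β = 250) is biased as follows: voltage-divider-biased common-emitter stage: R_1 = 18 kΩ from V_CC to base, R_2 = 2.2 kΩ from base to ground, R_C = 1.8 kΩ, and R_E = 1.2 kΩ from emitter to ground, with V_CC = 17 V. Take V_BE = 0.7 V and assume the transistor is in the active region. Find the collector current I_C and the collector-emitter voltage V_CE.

I_C ≈ 0.95 mA, V_CE ≈ 14 V

Thevenize the base divider: V_Th = V_CC·R_2/(R_1+R_2) = 17×2.2/20.2 = 1.85 V, R_Th = R_1‖R_2 = 1.96 kΩ.
Base-emitter loop: V_Th = I_B·R_Th + V_BE + (β+1)I_B·R_E, so I_B = (1.85 − 0.7) / (1.96 + 251×1.2) = 0.0038 mA.
I_C = β·I_B = 250×0.0038 = 0.95 mA, and I_E = (β+1)I_B = 0.953 mA.
V_CE = V_CC − I_C·R_C − I_E·R_E = 17 − 0.95×1.8 − 0.953×1.2 = 14.1 V.
V_CE = 14.1 V > 0.2 V confirms active-region operation.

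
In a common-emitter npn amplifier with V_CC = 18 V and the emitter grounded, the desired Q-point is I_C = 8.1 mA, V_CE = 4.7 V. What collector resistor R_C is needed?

Collector loop: V_CC = I_C·R_C + V_CE.
R_C = (V_CC − V_CE)/I_C = (18 − 4.7)/8.1 = 1.64 kΩ.

R_C ≈ 1.6 kΩ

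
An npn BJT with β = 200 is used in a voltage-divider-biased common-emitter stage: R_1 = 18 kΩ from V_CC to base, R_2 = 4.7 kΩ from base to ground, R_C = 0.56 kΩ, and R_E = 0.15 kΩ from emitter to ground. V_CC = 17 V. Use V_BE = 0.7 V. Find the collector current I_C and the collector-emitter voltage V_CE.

Thevenize the base divider: V_Th = V_CC·R_2/(R_1+R_2) = 17×4.7/22.7 = 3.52 V, R_Th = R_1‖R_2 = 3.73 kΩ.
Base-emitter loop: V_Th = I_B·R_Th + V_BE + (β+1)I_B·R_E, so I_B = (3.52 − 0.7) / (3.73 + 201×0.15) = 0.0832 mA.
I_C = β·I_B = 200×0.0832 = 16.6 mA, and I_E = (β+1)I_B = 16.7 mA.
V_CE = V_CC − I_C·R_C − I_E·R_E = 17 − 16.6×0.56 − 16.7×0.15 = 5.17 V.
V_CE = 5.17 V > 0.2 V confirms active-region operation.

I_C ≈ 17 mA, V_CE ≈ 5.2 V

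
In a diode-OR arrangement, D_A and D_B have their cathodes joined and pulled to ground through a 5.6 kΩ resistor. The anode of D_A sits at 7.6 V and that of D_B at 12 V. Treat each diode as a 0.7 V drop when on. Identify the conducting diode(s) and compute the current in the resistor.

Assume both conduct. Then node N would need to be at both 7.6−0.7 = 6.9 V and 12−0.7 = 11.3 V, which is impossible.
Assume only D_B conducts: V_N = 12 − 0.7 = 11.3 V, so I_R = 11.3/5.6 = 2.02 mA.
Check D_A: its anode-to-cathode voltage is 7.6 − 11.3 = -3.7 V < 0.7 V, so it is off. The assumption is consistent.

Only D_B conducts; I_R ≈ 2 mA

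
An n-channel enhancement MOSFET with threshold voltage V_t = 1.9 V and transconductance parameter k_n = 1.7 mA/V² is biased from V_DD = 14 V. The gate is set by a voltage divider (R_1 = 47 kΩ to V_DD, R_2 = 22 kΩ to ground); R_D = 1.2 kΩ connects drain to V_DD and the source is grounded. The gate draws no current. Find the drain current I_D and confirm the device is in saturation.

V_G = V_DD·R_2/(R_1+R_2) = 14×22/69 = 4.46 V. With the source grounded, V_GS = V_G = 4.46 V.
Assume saturation: I_D = (k_n/2)(V_GS − V_t)² = (1.7/2)×(4.46 − 1.9)² = 0.85×2.56² = 5.59 mA.
V_DS = V_DD − I_D·R_D = 14 − 5.59×1.2 = 7.3 V.
Saturation requires V_DS ≥ V_GS − V_t = 2.56 V; 7.3 ≥ 2.56 ✓.

I_D ≈ 5.6 mA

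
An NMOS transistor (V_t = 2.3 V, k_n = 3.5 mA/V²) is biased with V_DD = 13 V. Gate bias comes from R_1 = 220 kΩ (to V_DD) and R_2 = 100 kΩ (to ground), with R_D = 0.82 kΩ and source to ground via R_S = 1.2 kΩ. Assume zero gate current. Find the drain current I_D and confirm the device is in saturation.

V_G = V_DD·R_2/(R_1+R_2) = 13×100/320 = 4.06 V.
Assume saturation: I_D = (k_n/2)(V_GS − V_t)² with V_GS = V_G − I_D·R_S = 4.06 − 1.2·I_D.
Substituting gives 2.52·I_D² − 8.4·I_D + 5.44 = 0, with roots I_D = 0.878 or 2.46 mA.
The root I_D = 2.46 mA gives V_GS = 1.12 V ≤ V_t, so take I_D = 0.878 mA.
Then V_GS = 3.01 V and V_DS = V_DD − I_D(R_D+R_S) = 13 − 0.878×2.02 = 11.2 V.
Saturation requires V_DS ≥ V_GS − V_t = 0.708 V; 11.2 ≥ 0.708 ✓.

I_D ≈ 0.88 mA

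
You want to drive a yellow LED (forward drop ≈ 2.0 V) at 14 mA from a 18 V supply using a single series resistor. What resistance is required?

R ≈ 1.1 kΩ

The resistor drops V_S − V_D = 18 − 2.0 = 16 V at 14 mA.
R = 16 V / 14 mA = 1.14 kΩ.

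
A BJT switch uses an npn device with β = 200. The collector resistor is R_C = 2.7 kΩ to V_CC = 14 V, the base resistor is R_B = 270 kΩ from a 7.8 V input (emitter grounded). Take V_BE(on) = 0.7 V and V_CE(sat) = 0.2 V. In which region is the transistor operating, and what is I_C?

Assume active: I_B = (7.8 − 0.7)/270 = 0.0263 mA, giving I_C = β·I_B = 5.26 mA.
But then V_CE = 14 − 5.26×2.7 = -0.2 V < V_CE(sat) = 0.2 V — impossible in the active region.
So the transistor is saturated. With V_CE = 0.2 V, I_C = (V_CC − 0.2)/R_C = 13.8/2.7 = 5.11 mA.
Check: β·I_B = 5.26 mA > I_C = 5.11 mA, confirming saturation.

saturation; I_C ≈ 5.1 mA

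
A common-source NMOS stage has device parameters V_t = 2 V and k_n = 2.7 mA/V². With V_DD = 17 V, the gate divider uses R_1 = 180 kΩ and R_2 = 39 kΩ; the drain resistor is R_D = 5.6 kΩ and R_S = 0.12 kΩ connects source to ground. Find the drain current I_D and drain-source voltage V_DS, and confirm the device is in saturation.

I_D ≈ 1.1 mA, V_DS ≈ 11 V

V_G = V_DD·R_2/(R_1+R_2) = 17×39/219 = 3.03 V.
Assume saturation: I_D = (k_n/2)(V_GS − V_t)² with V_GS = V_G − I_D·R_S = 3.03 − 0.12·I_D.
Substituting gives 0.0194·I_D² − 1.33·I_D + 1.42 = 0, with roots I_D = 1.09 or 67.5 mA.
The root I_D = 67.5 mA gives V_GS = -5.07 V ≤ V_t, so take I_D = 1.09 mA.
Then V_GS = 2.9 V and V_DS = V_DD − I_D(R_D+R_S) = 17 − 1.09×5.72 = 10.8 V.
Saturation requires V_DS ≥ V_GS − V_t = 0.897 V; 10.8 ≥ 0.897 ✓.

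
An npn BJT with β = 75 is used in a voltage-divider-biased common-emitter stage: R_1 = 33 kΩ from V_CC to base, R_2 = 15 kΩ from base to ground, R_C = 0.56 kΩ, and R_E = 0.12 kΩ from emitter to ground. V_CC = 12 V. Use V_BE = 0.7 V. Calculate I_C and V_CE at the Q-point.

Thevenize the base divider: V_Th = V_CC·R_2/(R_1+R_2) = 12×15/48 = 3.75 V, R_Th = R_1‖R_2 = 10.3 kΩ.
Base-emitter loop: V_Th = I_B·R_Th + V_BE + (β+1)I_B·R_E, so I_B = (3.75 − 0.7) / (10.3 + 76×0.12) = 0.157 mA.
I_C = β·I_B = 75×0.157 = 11.8 mA, and I_E = (β+1)I_B = 11.9 mA.
V_CE = V_CC − I_C·R_C − I_E·R_E = 12 − 11.8×0.56 − 11.9×0.12 = 3.98 V.
V_CE = 3.98 V > 0.2 V confirms active-region operation.

I_C ≈ 12 mA, V_CE ≈ 4 V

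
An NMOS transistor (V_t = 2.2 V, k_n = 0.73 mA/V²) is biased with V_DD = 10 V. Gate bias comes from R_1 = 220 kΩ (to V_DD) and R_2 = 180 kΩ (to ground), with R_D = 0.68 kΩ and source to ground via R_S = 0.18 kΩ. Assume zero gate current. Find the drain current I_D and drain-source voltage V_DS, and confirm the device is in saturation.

I_D ≈ 1.5 mA, V_DS ≈ 8.7 V

V_G = V_DD·R_2/(R_1+R_2) = 10×180/400 = 4.5 V.
Assume saturation: I_D = (k_n/2)(V_GS − V_t)² with V_GS = V_G − I_D·R_S = 4.5 − 0.18·I_D.
Substituting gives 0.0118·I_D² − 1.3·I_D + 1.93 = 0, with roots I_D = 1.5 or 109 mA.
The root I_D = 109 mA gives V_GS = -15.1 V ≤ V_t, so take I_D = 1.5 mA.
Then V_GS = 4.23 V and V_DS = V_DD − I_D(R_D+R_S) = 10 − 1.5×0.86 = 8.71 V.
Saturation requires V_DS ≥ V_GS − V_t = 2.03 V; 8.71 ≥ 2.03 ✓.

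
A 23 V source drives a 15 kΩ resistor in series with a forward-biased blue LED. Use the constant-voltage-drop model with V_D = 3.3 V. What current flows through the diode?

I ≈ 1.3 mA

KVL around the loop: 23 = V_D + I·R = 3.3 + I × 15 kΩ.
So I = (23 − 3.3) / 15 kΩ = 19.7 / 15 = 1.31 mA.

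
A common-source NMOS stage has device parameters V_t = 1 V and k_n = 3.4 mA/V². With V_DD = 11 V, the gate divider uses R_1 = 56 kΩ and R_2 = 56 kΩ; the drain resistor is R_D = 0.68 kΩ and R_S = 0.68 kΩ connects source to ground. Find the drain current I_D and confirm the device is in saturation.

I_D ≈ 4.3 mA

V_G = V_DD·R_2/(R_1+R_2) = 11×56/112 = 5.5 V.
Assume saturation: I_D = (k_n/2)(V_GS − V_t)² with V_GS = V_G − I_D·R_S = 5.5 − 0.68·I_D.
Substituting gives 0.786·I_D² − 11.4·I_D + 34.4 = 0, with roots I_D = 4.28 or 10.2 mA.
The root I_D = 10.2 mA gives V_GS = -1.45 V ≤ V_t, so take I_D = 4.28 mA.
Then V_GS = 2.59 V and V_DS = V_DD − I_D(R_D+R_S) = 11 − 4.28×1.36 = 5.17 V.
Saturation requires V_DS ≥ V_GS − V_t = 1.59 V; 5.17 ≥ 1.59 ✓.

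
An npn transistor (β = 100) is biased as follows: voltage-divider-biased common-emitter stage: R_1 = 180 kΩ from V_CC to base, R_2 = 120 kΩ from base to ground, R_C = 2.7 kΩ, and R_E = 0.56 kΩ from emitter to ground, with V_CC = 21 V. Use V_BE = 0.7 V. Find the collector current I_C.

Thevenize the base divider: V_Th = V_CC·R_2/(R_1+R_2) = 21×120/300 = 8.4 V, R_Th = R_1‖R_2 = 72 kΩ.
Base-emitter loop: V_Th = I_B·R_Th + V_BE + (β+1)I_B·R_E, so I_B = (8.4 − 0.7) / (72 + 101×0.56) = 0.0599 mA.
I_C = β·I_B = 100×0.0599 = 5.99 mA, and I_E = (β+1)I_B = 6.05 mA.
V_CE = V_CC − I_C·R_C − I_E·R_E = 21 − 5.99×2.7 − 6.05×0.56 = 1.44 V.
V_CE = 1.44 V > 0.2 V confirms active-region operation.

I_C ≈ 6 mA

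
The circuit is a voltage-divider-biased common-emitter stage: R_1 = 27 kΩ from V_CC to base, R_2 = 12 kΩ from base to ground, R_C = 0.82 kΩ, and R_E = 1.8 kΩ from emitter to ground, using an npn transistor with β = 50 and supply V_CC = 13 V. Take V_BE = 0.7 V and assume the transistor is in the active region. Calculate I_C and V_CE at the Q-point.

Thevenize the base divider: V_Th = V_CC·R_2/(R_1+R_2) = 13×12/39 = 4 V, R_Th = R_1‖R_2 = 8.31 kΩ.
Base-emitter loop: V_Th = I_B·R_Th + V_BE + (β+1)I_B·R_E, so I_B = (4 − 0.7) / (8.31 + 51×1.8) = 0.033 mA.
I_C = β·I_B = 50×0.033 = 1.65 mA, and I_E = (β+1)I_B = 1.68 mA.
V_CE = V_CC − I_C·R_C − I_E·R_E = 13 − 1.65×0.82 − 1.68×1.8 = 8.62 V.
V_CE = 8.62 V > 0.2 V confirms active-region operation.

I_C ≈ 1.6 mA, V_CE ≈ 8.6 V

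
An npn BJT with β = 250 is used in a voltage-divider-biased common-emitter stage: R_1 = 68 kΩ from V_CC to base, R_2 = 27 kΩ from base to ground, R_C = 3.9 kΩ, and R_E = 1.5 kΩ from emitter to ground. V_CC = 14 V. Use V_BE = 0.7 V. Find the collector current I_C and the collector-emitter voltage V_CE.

Thevenize the base divider: V_Th = V_CC·R_2/(R_1+R_2) = 14×27/95 = 3.98 V, R_Th = R_1‖R_2 = 19.3 kΩ.
Base-emitter loop: V_Th = I_B·R_Th + V_BE + (β+1)I_B·R_E, so I_B = (3.98 − 0.7) / (19.3 + 251×1.5) = 0.00828 mA.
I_C = β·I_B = 250×0.00828 = 2.07 mA, and I_E = (β+1)I_B = 2.08 mA.
V_CE = V_CC − I_C·R_C − I_E·R_E = 14 − 2.07×3.9 − 2.08×1.5 = 2.8 V.
V_CE = 2.8 V > 0.2 V confirms active-region operation.

I_C ≈ 2.1 mA, V_CE ≈ 2.8 V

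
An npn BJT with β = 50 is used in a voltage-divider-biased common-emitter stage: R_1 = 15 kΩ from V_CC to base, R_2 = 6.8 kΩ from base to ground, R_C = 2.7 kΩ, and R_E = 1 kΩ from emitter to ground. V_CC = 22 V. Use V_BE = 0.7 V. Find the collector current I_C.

I_C ≈ 5.5 mA

Thevenize the base divider: V_Th = V_CC·R_2/(R_1+R_2) = 22×6.8/21.8 = 6.86 V, R_Th = R_1‖R_2 = 4.68 kΩ.
Base-emitter loop: V_Th = I_B·R_Th + V_BE + (β+1)I_B·R_E, so I_B = (6.86 − 0.7) / (4.68 + 51×1) = 0.111 mA.
I_C = β·I_B = 50×0.111 = 5.53 mA, and I_E = (β+1)I_B = 5.64 mA.
V_CE = V_CC − I_C·R_C − I_E·R_E = 22 − 5.53×2.7 − 5.64×1 = 1.41 V.
V_CE = 1.41 V > 0.2 V confirms active-region operation.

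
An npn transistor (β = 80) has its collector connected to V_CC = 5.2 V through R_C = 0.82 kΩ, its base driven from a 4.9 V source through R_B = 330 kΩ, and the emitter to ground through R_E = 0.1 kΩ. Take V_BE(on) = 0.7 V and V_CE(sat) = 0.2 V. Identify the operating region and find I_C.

Assume active. Base-emitter loop: I_B = (V_BB − V_BE)/(R_B + (β+1)R_E) = (4.9 − 0.7)/(330 + 81×0.1) = 0.0124 mA.
I_C = β·I_B = 80×0.0124 = 0.994 mA.
V_CE = V_CC − I_C·R_C − I_E·R_E = 5.2 − 0.994×0.82 − 1.01×0.1 = 4.28 V > V_CE(sat), so the active-region assumption holds.

active; I_C ≈ 0.99 mA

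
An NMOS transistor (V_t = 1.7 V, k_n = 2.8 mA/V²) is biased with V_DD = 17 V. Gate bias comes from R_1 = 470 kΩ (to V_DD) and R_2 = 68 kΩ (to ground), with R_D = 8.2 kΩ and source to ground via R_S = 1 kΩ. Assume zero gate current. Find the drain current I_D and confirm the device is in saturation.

V_G = V_DD·R_2/(R_1+R_2) = 17×68/538 = 2.15 V.
Assume saturation: I_D = (k_n/2)(V_GS − V_t)² with V_GS = V_G − I_D·R_S = 2.15 − 1·I_D.
Substituting gives 1.4·I_D² − 2.26·I_D + 0.282 = 0, with roots I_D = 0.136 or 1.48 mA.
The root I_D = 1.48 mA gives V_GS = 0.673 V ≤ V_t, so take I_D = 0.136 mA.
Then V_GS = 2.01 V and V_DS = V_DD − I_D(R_D+R_S) = 17 − 0.136×9.2 = 15.7 V.
Saturation requires V_DS ≥ V_GS − V_t = 0.312 V; 15.7 ≥ 0.312 ✓.

I_D ≈ 0.14 mA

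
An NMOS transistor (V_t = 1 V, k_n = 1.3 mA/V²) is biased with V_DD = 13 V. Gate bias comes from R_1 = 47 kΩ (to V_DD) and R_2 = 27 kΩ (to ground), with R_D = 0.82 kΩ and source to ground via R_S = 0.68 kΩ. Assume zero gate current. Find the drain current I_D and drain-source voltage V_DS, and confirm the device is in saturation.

I_D ≈ 2.6 mA, V_DS ≈ 9.1 V

V_G = V_DD·R_2/(R_1+R_2) = 13×27/74 = 4.74 V.
Assume saturation: I_D = (k_n/2)(V_GS − V_t)² with V_GS = V_G − I_D·R_S = 4.74 − 0.68·I_D.
Substituting gives 0.301·I_D² − 4.31·I_D + 9.11 = 0, with roots I_D = 2.58 or 11.8 mA.
The root I_D = 11.8 mA gives V_GS = -3.25 V ≤ V_t, so take I_D = 2.58 mA.
Then V_GS = 2.99 V and V_DS = V_DD − I_D(R_D+R_S) = 13 − 2.58×1.5 = 9.13 V.
Saturation requires V_DS ≥ V_GS − V_t = 1.99 V; 9.13 ≥ 1.99 ✓.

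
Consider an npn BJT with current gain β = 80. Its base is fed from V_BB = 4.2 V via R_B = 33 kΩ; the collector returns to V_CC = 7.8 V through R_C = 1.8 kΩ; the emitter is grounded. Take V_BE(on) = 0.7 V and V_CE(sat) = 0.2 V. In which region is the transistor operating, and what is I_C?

saturation; I_C ≈ 4.2 mA

Assume active: I_B = (4.2 − 0.7)/33 = 0.106 mA, giving I_C = β·I_B = 8.48 mA.
But then V_CE = 7.8 − 8.48×1.8 = -7.47 V < V_CE(sat) = 0.2 V — impossible in the active region.
So the transistor is saturated. With V_CE = 0.2 V, I_C = (V_CC − 0.2)/R_C = 7.6/1.8 = 4.22 mA.
Check: β·I_B = 8.48 mA > I_C = 4.22 mA, confirming saturation.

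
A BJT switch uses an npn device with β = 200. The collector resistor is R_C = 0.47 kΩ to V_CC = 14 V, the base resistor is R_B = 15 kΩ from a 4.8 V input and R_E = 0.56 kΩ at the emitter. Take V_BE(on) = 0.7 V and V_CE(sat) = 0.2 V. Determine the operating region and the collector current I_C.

Assume active. Base-emitter loop: I_B = (V_BB − V_BE)/(R_B + (β+1)R_E) = (4.8 − 0.7)/(15 + 201×0.56) = 0.0321 mA.
I_C = β·I_B = 200×0.0321 = 6.43 mA.
V_CE = V_CC − I_C·R_C − I_E·R_E = 14 − 6.43×0.47 − 6.46×0.56 = 7.36 V > V_CE(sat), so the active-region assumption holds.

active; I_C ≈ 6.4 mA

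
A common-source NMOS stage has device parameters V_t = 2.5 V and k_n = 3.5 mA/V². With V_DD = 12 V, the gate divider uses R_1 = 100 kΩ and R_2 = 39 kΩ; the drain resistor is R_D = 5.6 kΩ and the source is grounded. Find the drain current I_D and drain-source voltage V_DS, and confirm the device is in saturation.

V_G = V_DD·R_2/(R_1+R_2) = 12×39/139 = 3.37 V. With the source grounded, V_GS = V_G = 3.37 V.
Assume saturation: I_D = (k_n/2)(V_GS − V_t)² = (3.5/2)×(3.37 − 2.5)² = 1.75×0.867² = 1.32 mA.
V_DS = V_DD − I_D·R_D = 12 − 1.32×5.6 = 4.64 V.
Saturation requires V_DS ≥ V_GS − V_t = 0.867 V; 4.64 ≥ 0.867 ✓.

I_D ≈ 1.3 mA, V_DS ≈ 4.6 V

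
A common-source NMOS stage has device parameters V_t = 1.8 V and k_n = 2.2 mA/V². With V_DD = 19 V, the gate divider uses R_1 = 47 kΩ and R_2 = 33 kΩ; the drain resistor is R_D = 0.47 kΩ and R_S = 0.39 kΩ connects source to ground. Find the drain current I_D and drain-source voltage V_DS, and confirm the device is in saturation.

V_G = V_DD·R_2/(R_1+R_2) = 19×33/80 = 7.84 V.
Assume saturation: I_D = (k_n/2)(V_GS − V_t)² with V_GS = V_G − I_D·R_S = 7.84 − 0.39·I_D.
Substituting gives 0.167·I_D² − 6.18·I_D + 40.1 = 0, with roots I_D = 8.4 or 28.5 mA.
The root I_D = 28.5 mA gives V_GS = -3.29 V ≤ V_t, so take I_D = 8.4 mA.
Then V_GS = 4.56 V and V_DS = V_DD − I_D(R_D+R_S) = 19 − 8.4×0.86 = 11.8 V.
Saturation requires V_DS ≥ V_GS − V_t = 2.76 V; 11.8 ≥ 2.76 ✓.

I_D ≈ 8.4 mA, V_DS ≈ 12 V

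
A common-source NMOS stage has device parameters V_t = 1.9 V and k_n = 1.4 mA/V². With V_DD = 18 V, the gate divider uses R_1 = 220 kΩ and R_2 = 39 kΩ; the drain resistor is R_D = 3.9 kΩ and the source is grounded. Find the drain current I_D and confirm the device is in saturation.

I_D ≈ 0.46 mA

V_G = V_DD·R_2/(R_1+R_2) = 18×39/259 = 2.71 V. With the source grounded, V_GS = V_G = 2.71 V.
Assume saturation: I_D = (k_n/2)(V_GS − V_t)² = (1.4/2)×(2.71 − 1.9)² = 0.7×0.81² = 0.46 mA.
V_DS = V_DD − I_D·R_D = 18 − 0.46×3.9 = 16.2 V.
Saturation requires V_DS ≥ V_GS − V_t = 0.81 V; 16.2 ≥ 0.81 ✓.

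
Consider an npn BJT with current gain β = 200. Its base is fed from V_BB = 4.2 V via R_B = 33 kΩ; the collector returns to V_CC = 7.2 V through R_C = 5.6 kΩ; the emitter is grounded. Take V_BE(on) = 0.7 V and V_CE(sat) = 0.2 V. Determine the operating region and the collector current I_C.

Assume active: I_B = (4.2 − 0.7)/33 = 0.106 mA, giving I_C = β·I_B = 21.2 mA.
But then V_CE = 7.2 − 21.2×5.6 = -112 V < V_CE(sat) = 0.2 V — impossible in the active region.
So the transistor is saturated. With V_CE = 0.2 V, I_C = (V_CC − 0.2)/R_C = 7/5.6 = 1.25 mA.
Check: β·I_B = 21.2 mA > I_C = 1.25 mA, confirming saturation.

saturation; I_C ≈ 1.2 mA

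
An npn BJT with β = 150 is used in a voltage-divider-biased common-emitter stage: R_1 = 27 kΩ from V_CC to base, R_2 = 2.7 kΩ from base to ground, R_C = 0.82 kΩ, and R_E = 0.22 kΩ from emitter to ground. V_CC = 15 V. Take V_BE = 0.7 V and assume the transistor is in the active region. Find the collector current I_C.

I_C ≈ 2.8 mA

Thevenize the base divider: V_Th = V_CC·R_2/(R_1+R_2) = 15×2.7/29.7 = 1.36 V, R_Th = R_1‖R_2 = 2.45 kΩ.
Base-emitter loop: V_Th = I_B·R_Th + V_BE + (β+1)I_B·R_E, so I_B = (1.36 − 0.7) / (2.45 + 151×0.22) = 0.0186 mA.
I_C = β·I_B = 150×0.0186 = 2.79 mA, and I_E = (β+1)I_B = 2.81 mA.
V_CE = V_CC − I_C·R_C − I_E·R_E = 15 − 2.79×0.82 − 2.81×0.22 = 12.1 V.
V_CE = 12.1 V > 0.2 V confirms active-region operation.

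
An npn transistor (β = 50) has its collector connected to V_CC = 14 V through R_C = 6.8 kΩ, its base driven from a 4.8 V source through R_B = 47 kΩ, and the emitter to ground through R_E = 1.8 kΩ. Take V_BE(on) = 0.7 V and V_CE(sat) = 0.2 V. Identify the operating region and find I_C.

Assume active. Base-emitter loop: I_B = (V_BB − V_BE)/(R_B + (β+1)R_E) = (4.8 − 0.7)/(47 + 51×1.8) = 0.0295 mA.
I_C = β·I_B = 50×0.0295 = 1.48 mA.
V_CE = V_CC − I_C·R_C − I_E·R_E = 14 − 1.48×6.8 − 1.51×1.8 = 1.25 V > V_CE(sat), so the active-region assumption holds.

active; I_C ≈ 1.5 mA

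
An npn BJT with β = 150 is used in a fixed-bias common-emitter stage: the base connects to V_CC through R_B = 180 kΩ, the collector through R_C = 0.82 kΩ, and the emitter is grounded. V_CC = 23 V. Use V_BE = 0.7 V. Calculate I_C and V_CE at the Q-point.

I_C ≈ 19 mA, V_CE ≈ 7.8 V

Base loop: V_CC = I_B·R_B + V_BE, so I_B = (23 − 0.7)/180 kΩ = 0.124 mA.
In the active region I_C = β·I_B = 150 × 0.124 = 18.6 mA.
Collector loop: V_CE = V_CC − I_C·R_C = 23 − 18.6×0.82 = 7.76 V.
Since V_CE = 7.76 V > V_CE(sat) ≈ 0.2 V, the transistor is in the active region as assumed.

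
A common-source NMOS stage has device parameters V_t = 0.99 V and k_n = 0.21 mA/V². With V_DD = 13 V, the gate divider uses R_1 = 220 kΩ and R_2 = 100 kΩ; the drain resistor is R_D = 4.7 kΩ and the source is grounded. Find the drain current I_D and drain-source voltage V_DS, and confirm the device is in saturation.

V_G = V_DD·R_2/(R_1+R_2) = 13×100/320 = 4.06 V. With the source grounded, V_GS = V_G = 4.06 V.
Assume saturation: I_D = (k_n/2)(V_GS − V_t)² = (0.21/2)×(4.06 − 0.99)² = 0.105×3.07² = 0.991 mA.
V_DS = V_DD − I_D·R_D = 13 − 0.991×4.7 = 8.34 V.
Saturation requires V_DS ≥ V_GS − V_t = 3.07 V; 8.34 ≥ 3.07 ✓.

I_D ≈ 0.99 mA, V_DS ≈ 8.3 V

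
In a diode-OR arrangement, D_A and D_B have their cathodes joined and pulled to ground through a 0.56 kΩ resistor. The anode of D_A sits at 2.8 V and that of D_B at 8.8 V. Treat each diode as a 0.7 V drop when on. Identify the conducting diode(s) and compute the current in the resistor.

Only D_B conducts; I_R ≈ 14 mA

Assume both conduct. Then node N would need to be at both 2.8−0.7 = 2.1 V and 8.8−0.7 = 8.1 V, which is impossible.
Assume only D_B conducts: V_N = 8.8 − 0.7 = 8.1 V, so I_R = 8.1/0.56 = 14.5 mA.
Check D_A: its anode-to-cathode voltage is 2.8 − 8.1 = -5.3 V < 0.7 V, so it is off. The assumption is consistent.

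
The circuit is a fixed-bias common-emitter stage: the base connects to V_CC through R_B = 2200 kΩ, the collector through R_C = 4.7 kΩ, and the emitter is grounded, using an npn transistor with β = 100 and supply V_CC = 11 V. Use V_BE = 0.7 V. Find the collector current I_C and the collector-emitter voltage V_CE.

Base loop: V_CC = I_B·R_B + V_BE, so I_B = (11 − 0.7)/2200 kΩ = 0.00468 mA.
In the active region I_C = β·I_B = 100 × 0.00468 = 0.468 mA.
Collector loop: V_CE = V_CC − I_C·R_C = 11 − 0.468×4.7 = 8.8 V.
Since V_CE = 8.8 V > V_CE(sat) ≈ 0.2 V, the transistor is in the active region as assumed.

I_C ≈ 0.47 mA, V_CE ≈ 8.8 V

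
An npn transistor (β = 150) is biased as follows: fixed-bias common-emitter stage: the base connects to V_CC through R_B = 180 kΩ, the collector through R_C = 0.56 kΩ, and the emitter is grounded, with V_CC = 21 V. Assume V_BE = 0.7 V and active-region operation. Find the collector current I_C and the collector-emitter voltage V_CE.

I_C ≈ 17 mA, V_CE ≈ 12 V

Base loop: V_CC = I_B·R_B + V_BE, so I_B = (21 − 0.7)/180 kΩ = 0.113 mA.
In the active region I_C = β·I_B = 150 × 0.113 = 16.9 mA.
Collector loop: V_CE = V_CC − I_C·R_C = 21 − 16.9×0.56 = 11.5 V.
Since V_CE = 11.5 V > V_CE(sat) ≈ 0.2 V, the transistor is in the active region as assumed.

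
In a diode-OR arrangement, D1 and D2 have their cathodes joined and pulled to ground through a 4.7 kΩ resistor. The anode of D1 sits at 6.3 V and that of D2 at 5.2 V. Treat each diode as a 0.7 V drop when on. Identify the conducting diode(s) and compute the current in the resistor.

Only D1 conducts; I_R ≈ 1.2 mA

Assume both conduct. Then node N would need to be at both 6.3−0.7 = 5.6 V and 5.2−0.7 = 4.5 V, which is impossible.
Assume only D1 conducts: V_N = 6.3 − 0.7 = 5.6 V, so I_R = 5.6/4.7 = 1.19 mA.
Check D2: its anode-to-cathode voltage is 5.2 − 5.6 = -0.4 V < 0.7 V, so it is off. The assumption is consistent.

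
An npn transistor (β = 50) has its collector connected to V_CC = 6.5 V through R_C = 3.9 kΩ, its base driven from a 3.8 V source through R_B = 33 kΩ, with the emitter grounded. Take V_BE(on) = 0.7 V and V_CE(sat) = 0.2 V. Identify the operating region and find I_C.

Assume active: I_B = (3.8 − 0.7)/33 = 0.0939 mA, giving I_C = β·I_B = 4.7 mA.
But then V_CE = 6.5 − 4.7×3.9 = -11.8 V < V_CE(sat) = 0.2 V — impossible in the active region.
So the transistor is saturated. With V_CE = 0.2 V, I_C = (V_CC − 0.2)/R_C = 6.3/3.9 = 1.62 mA.
Check: β·I_B = 4.7 mA > I_C = 1.62 mA, confirming saturation.

saturation; I_C ≈ 1.6 mA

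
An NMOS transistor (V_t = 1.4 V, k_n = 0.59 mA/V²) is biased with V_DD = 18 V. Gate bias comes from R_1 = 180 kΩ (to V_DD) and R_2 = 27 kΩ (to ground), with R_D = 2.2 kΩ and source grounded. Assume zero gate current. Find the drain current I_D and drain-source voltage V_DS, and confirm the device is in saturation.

I_D ≈ 0.27 mA, V_DS ≈ 17 V

V_G = V_DD·R_2/(R_1+R_2) = 18×27/207 = 2.35 V. With the source grounded, V_GS = V_G = 2.35 V.
Assume saturation: I_D = (k_n/2)(V_GS − V_t)² = (0.59/2)×(2.35 − 1.4)² = 0.295×0.948² = 0.265 mA.
V_DS = V_DD − I_D·R_D = 18 − 0.265×2.2 = 17.4 V.
Saturation requires V_DS ≥ V_GS − V_t = 0.948 V; 17.4 ≥ 0.948 ✓.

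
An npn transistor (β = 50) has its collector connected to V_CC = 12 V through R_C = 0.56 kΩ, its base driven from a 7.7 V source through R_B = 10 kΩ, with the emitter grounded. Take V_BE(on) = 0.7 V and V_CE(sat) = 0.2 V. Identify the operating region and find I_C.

saturation; I_C ≈ 21 mA

Assume active: I_B = (7.7 − 0.7)/10 = 0.7 mA, giving I_C = β·I_B = 35 mA.
But then V_CE = 12 − 35×0.56 = -7.6 V < V_CE(sat) = 0.2 V — impossible in the active region.
So the transistor is saturated. With V_CE = 0.2 V, I_C = (V_CC − 0.2)/R_C = 11.8/0.56 = 21.1 mA.
Check: β·I_B = 35 mA > I_C = 21.1 mA, confirming saturation.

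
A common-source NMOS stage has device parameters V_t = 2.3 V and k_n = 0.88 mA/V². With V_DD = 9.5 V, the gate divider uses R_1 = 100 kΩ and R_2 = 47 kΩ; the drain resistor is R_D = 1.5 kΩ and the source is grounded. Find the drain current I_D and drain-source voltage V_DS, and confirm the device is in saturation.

I_D ≈ 0.24 mA, V_DS ≈ 9.1 V

V_G = V_DD·R_2/(R_1+R_2) = 9.5×47/147 = 3.04 V. With the source grounded, V_GS = V_G = 3.04 V.
Assume saturation: I_D = (k_n/2)(V_GS − V_t)² = (0.88/2)×(3.04 − 2.3)² = 0.44×0.737² = 0.239 mA.
V_DS = V_DD − I_D·R_D = 9.5 − 0.239×1.5 = 9.14 V.
Saturation requires V_DS ≥ V_GS − V_t = 0.737 V; 9.14 ≥ 0.737 ✓.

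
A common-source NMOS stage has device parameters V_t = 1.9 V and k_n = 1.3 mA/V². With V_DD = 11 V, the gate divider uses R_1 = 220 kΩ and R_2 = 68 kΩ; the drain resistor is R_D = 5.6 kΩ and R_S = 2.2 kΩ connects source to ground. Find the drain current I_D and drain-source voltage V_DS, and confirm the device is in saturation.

V_G = V_DD·R_2/(R_1+R_2) = 11×68/288 = 2.6 V.
Assume saturation: I_D = (k_n/2)(V_GS − V_t)² with V_GS = V_G − I_D·R_S = 2.6 − 2.2·I_D.
Substituting gives 3.15·I_D² − 2.99·I_D + 0.316 = 0, with roots I_D = 0.121 or 0.831 mA.
The root I_D = 0.831 mA gives V_GS = 0.769 V ≤ V_t, so take I_D = 0.121 mA.
Then V_GS = 2.33 V and V_DS = V_DD − I_D(R_D+R_S) = 11 − 0.121×7.8 = 10.1 V.
Saturation requires V_DS ≥ V_GS − V_t = 0.431 V; 10.1 ≥ 0.431 ✓.

I_D ≈ 0.12 mA, V_DS ≈ 10 V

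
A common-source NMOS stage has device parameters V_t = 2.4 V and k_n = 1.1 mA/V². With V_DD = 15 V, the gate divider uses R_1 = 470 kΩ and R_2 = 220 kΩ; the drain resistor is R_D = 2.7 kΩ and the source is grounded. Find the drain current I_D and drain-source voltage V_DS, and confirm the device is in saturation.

V_G = V_DD·R_2/(R_1+R_2) = 15×220/690 = 4.78 V. With the source grounded, V_GS = V_G = 4.78 V.
Assume saturation: I_D = (k_n/2)(V_GS − V_t)² = (1.1/2)×(4.78 − 2.4)² = 0.55×2.38² = 3.12 mA.
V_DS = V_DD − I_D·R_D = 15 − 3.12×2.7 = 6.57 V.
Saturation requires V_DS ≥ V_GS − V_t = 2.38 V; 6.57 ≥ 2.38 ✓.

I_D ≈ 3.1 mA, V_DS ≈ 6.6 V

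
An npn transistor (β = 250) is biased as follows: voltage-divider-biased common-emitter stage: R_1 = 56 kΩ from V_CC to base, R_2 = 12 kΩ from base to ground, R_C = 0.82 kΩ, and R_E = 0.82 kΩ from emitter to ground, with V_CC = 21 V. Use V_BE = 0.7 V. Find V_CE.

V_CE ≈ 15 V

Thevenize the base divider: V_Th = V_CC·R_2/(R_1+R_2) = 21×12/68 = 3.71 V, R_Th = R_1‖R_2 = 9.88 kΩ.
Base-emitter loop: V_Th = I_B·R_Th + V_BE + (β+1)I_B·R_E, so I_B = (3.71 − 0.7) / (9.88 + 251×0.82) = 0.0139 mA.
I_C = β·I_B = 250×0.0139 = 3.48 mA, and I_E = (β+1)I_B = 3.5 mA.
V_CE = V_CC − I_C·R_C − I_E·R_E = 21 − 3.48×0.82 − 3.5×0.82 = 15.3 V.
V_CE = 15.3 V > 0.2 V confirms active-region operation.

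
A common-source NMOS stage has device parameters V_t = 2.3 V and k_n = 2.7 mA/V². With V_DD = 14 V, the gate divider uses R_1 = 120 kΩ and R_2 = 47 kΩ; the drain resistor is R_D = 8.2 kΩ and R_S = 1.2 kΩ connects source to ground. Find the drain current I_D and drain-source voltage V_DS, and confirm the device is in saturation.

V_G = V_DD·R_2/(R_1+R_2) = 14×47/167 = 3.94 V.
Assume saturation: I_D = (k_n/2)(V_GS − V_t)² with V_GS = V_G − I_D·R_S = 3.94 − 1.2·I_D.
Substituting gives 1.94·I_D² − 6.31·I_D + 3.63 = 0, with roots I_D = 0.747 or 2.5 mA.
The root I_D = 2.5 mA gives V_GS = 0.939 V ≤ V_t, so take I_D = 0.747 mA.
Then V_GS = 3.04 V and V_DS = V_DD − I_D(R_D+R_S) = 14 − 0.747×9.4 = 6.98 V.
Saturation requires V_DS ≥ V_GS − V_t = 0.744 V; 6.98 ≥ 0.744 ✓.

I_D ≈ 0.75 mA, V_DS ≈ 7 V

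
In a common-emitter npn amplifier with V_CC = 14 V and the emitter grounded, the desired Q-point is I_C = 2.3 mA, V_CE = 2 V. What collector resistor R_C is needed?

R_C ≈ 5.2 kΩ

Collector loop: V_CC = I_C·R_C + V_CE.
R_C = (V_CC − V_CE)/I_C = (14 − 2)/2.3 = 5.22 kΩ.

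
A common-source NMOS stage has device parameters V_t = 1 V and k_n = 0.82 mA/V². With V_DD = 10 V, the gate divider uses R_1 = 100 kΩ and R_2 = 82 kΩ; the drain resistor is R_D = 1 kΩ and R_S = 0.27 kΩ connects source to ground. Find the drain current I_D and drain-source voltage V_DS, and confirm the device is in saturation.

I_D ≈ 3 mA, V_DS ≈ 6.2 V

V_G = V_DD·R_2/(R_1+R_2) = 10×82/182 = 4.51 V.
Assume saturation: I_D = (k_n/2)(V_GS − V_t)² with V_GS = V_G − I_D·R_S = 4.51 − 0.27·I_D.
Substituting gives 0.0299·I_D² − 1.78·I_D + 5.04 = 0, with roots I_D = 2.99 or 56.4 mA.
The root I_D = 56.4 mA gives V_GS = -10.7 V ≤ V_t, so take I_D = 2.99 mA.
Then V_GS = 3.7 V and V_DS = V_DD − I_D(R_D+R_S) = 10 − 2.99×1.27 = 6.21 V.
Saturation requires V_DS ≥ V_GS − V_t = 2.7 V; 6.21 ≥ 2.7 ✓.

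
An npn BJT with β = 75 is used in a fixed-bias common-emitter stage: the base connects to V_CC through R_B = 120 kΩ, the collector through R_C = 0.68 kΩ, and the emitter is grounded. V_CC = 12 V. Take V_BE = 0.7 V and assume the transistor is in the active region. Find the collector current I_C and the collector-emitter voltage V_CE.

Base loop: V_CC = I_B·R_B + V_BE, so I_B = (12 − 0.7)/120 kΩ = 0.0942 mA.
In the active region I_C = β·I_B = 75 × 0.0942 = 7.06 mA.
Collector loop: V_CE = V_CC − I_C·R_C = 12 − 7.06×0.68 = 7.2 V.
Since V_CE = 7.2 V > V_CE(sat) ≈ 0.2 V, the transistor is in the active region as assumed.

I_C ≈ 7.1 mA, V_CE ≈ 7.2 V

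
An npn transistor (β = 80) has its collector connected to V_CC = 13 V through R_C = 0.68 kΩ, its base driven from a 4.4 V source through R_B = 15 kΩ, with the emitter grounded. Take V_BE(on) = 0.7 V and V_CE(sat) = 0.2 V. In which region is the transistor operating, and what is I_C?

saturation; I_C ≈ 19 mA

Assume active: I_B = (4.4 − 0.7)/15 = 0.247 mA, giving I_C = β·I_B = 19.7 mA.
But then V_CE = 13 − 19.7×0.68 = -0.419 V < V_CE(sat) = 0.2 V — impossible in the active region.
So the transistor is saturated. With V_CE = 0.2 V, I_C = (V_CC − 0.2)/R_C = 12.8/0.68 = 18.8 mA.
Check: β·I_B = 19.7 mA > I_C = 18.8 mA, confirming saturation.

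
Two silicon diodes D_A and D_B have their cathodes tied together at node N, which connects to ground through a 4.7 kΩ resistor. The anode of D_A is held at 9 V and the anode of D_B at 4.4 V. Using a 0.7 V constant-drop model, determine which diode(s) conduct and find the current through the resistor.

Only D_A conducts; I_R ≈ 1.8 mA

Assume both conduct. Then node N would need to be at both 9−0.7 = 8.3 V and 4.4−0.7 = 3.7 V, which is impossible.
Assume only D_A conducts: V_N = 9 − 0.7 = 8.3 V, so I_R = 8.3/4.7 = 1.77 mA.
Check D_B: its anode-to-cathode voltage is 4.4 − 8.3 = -3.9 V < 0.7 V, so it is off. The assumption is consistent.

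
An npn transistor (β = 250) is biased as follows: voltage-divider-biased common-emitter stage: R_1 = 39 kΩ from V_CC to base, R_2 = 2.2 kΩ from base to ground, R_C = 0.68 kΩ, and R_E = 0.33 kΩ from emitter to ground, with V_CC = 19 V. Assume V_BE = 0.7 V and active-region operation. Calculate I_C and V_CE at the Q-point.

Thevenize the base divider: V_Th = V_CC·R_2/(R_1+R_2) = 19×2.2/41.2 = 1.01 V, R_Th = R_1‖R_2 = 2.08 kΩ.
Base-emitter loop: V_Th = I_B·R_Th + V_BE + (β+1)I_B·R_E, so I_B = (1.01 − 0.7) / (2.08 + 251×0.33) = 0.0037 mA.
I_C = β·I_B = 250×0.0037 = 0.926 mA, and I_E = (β+1)I_B = 0.93 mA.
V_CE = V_CC − I_C·R_C − I_E·R_E = 19 − 0.926×0.68 − 0.93×0.33 = 18.1 V.
V_CE = 18.1 V > 0.2 V confirms active-region operation.

I_C ≈ 0.93 mA, V_CE ≈ 18 V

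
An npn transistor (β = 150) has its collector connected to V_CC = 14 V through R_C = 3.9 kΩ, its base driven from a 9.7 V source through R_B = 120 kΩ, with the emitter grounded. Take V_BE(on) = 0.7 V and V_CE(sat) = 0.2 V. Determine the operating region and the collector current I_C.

Assume active: I_B = (9.7 − 0.7)/120 = 0.075 mA, giving I_C = β·I_B = 11.2 mA.
But then V_CE = 14 − 11.2×3.9 = -29.9 V < V_CE(sat) = 0.2 V — impossible in the active region.
So the transistor is saturated. With V_CE = 0.2 V, I_C = (V_CC − 0.2)/R_C = 13.8/3.9 = 3.54 mA.
Check: β·I_B = 11.2 mA > I_C = 3.54 mA, confirming saturation.

saturation; I_C ≈ 3.5 mA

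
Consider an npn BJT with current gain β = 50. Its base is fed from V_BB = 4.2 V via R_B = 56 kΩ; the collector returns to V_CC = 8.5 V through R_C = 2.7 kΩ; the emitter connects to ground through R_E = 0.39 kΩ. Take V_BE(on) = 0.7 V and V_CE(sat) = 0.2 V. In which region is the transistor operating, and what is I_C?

active; I_C ≈ 2.3 mA

Assume active. Base-emitter loop: I_B = (V_BB − V_BE)/(R_B + (β+1)R_E) = (4.2 − 0.7)/(56 + 51×0.39) = 0.0461 mA.
I_C = β·I_B = 50×0.0461 = 2.31 mA.
V_CE = V_CC − I_C·R_C − I_E·R_E = 8.5 − 2.31×2.7 − 2.35×0.39 = 1.36 V > V_CE(sat), so the active-region assumption holds.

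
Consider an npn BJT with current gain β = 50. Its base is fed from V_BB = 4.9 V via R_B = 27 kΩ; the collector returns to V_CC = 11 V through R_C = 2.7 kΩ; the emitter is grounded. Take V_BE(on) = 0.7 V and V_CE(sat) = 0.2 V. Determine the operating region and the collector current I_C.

Assume active: I_B = (4.9 − 0.7)/27 = 0.156 mA, giving I_C = β·I_B = 7.78 mA.
But then V_CE = 11 − 7.78×2.7 = -10 V < V_CE(sat) = 0.2 V — impossible in the active region.
So the transistor is saturated. With V_CE = 0.2 V, I_C = (V_CC − 0.2)/R_C = 10.8/2.7 = 4 mA.
Check: β·I_B = 7.78 mA > I_C = 4 mA, confirming saturation.

saturation; I_C ≈ 4 mA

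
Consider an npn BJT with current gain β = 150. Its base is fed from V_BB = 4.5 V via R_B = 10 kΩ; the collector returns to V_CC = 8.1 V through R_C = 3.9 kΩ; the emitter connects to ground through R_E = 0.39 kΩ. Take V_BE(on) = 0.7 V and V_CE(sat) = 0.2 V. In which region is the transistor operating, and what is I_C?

saturation; I_C ≈ 1.8 mA

Assume active: I_B = (4.5 − 0.7)/(10 + 151×0.39) = 0.0552 mA, I_C = β·I_B = 8.27 mA.
Then V_CE = 8.1 − 8.27×3.9 − 8.33×0.39 = -27.4 V < 0.2 V — the active assumption fails.
Re-solve with V_CE = 0.2 V. KCL at the emitter: V_E/R_E = (V_BB−0.7−V_E)/R_B + (V_CC−0.2−V_E)/R_C, giving V_E = 0.824 V.
I_C = (V_CC − 0.2 − V_E)/R_C = (7.9 − 0.824)/3.9 = 1.81 mA.
Check: I_B = (3.8 − 0.824)/10 = 0.298 mA, and β·I_B = 44.6 mA > I_C, confirming saturation.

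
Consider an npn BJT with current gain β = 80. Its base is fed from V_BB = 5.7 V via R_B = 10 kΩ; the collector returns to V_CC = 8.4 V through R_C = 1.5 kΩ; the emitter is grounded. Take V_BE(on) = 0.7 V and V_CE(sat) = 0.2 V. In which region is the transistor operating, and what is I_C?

saturation; I_C ≈ 5.5 mA

Assume active: I_B = (5.7 − 0.7)/10 = 0.5 mA, giving I_C = β·I_B = 40 mA.
But then V_CE = 8.4 − 40×1.5 = -51.6 V < V_CE(sat) = 0.2 V — impossible in the active region.
So the transistor is saturated. With V_CE = 0.2 V, I_C = (V_CC − 0.2)/R_C = 8.2/1.5 = 5.47 mA.
Check: β·I_B = 40 mA > I_C = 5.47 mA, confirming saturation.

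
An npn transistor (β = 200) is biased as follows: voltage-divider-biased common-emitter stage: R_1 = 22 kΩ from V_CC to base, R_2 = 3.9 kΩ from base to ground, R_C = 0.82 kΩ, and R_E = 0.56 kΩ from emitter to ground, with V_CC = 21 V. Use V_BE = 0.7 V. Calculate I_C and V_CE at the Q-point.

Thevenize the base divider: V_Th = V_CC·R_2/(R_1+R_2) = 21×3.9/25.9 = 3.16 V, R_Th = R_1‖R_2 = 3.31 kΩ.
Base-emitter loop: V_Th = I_B·R_Th + V_BE + (β+1)I_B·R_E, so I_B = (3.16 − 0.7) / (3.31 + 201×0.56) = 0.0212 mA.
I_C = β·I_B = 200×0.0212 = 4.25 mA, and I_E = (β+1)I_B = 4.27 mA.
V_CE = V_CC − I_C·R_C − I_E·R_E = 21 − 4.25×0.82 − 4.27×0.56 = 15.1 V.
V_CE = 15.1 V > 0.2 V confirms active-region operation.

I_C ≈ 4.2 mA, V_CE ≈ 15 V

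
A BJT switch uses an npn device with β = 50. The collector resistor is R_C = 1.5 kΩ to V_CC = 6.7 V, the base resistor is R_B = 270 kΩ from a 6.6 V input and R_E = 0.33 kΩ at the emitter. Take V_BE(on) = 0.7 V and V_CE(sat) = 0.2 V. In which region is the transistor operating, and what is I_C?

Assume active. Base-emitter loop: I_B = (V_BB − V_BE)/(R_B + (β+1)R_E) = (6.6 − 0.7)/(270 + 51×0.33) = 0.0206 mA.
I_C = β·I_B = 50×0.0206 = 1.03 mA.
V_CE = V_CC − I_C·R_C − I_E·R_E = 6.7 − 1.03×1.5 − 1.05×0.33 = 4.81 V > V_CE(sat), so the active-region assumption holds.

active; I_C ≈ 1 mA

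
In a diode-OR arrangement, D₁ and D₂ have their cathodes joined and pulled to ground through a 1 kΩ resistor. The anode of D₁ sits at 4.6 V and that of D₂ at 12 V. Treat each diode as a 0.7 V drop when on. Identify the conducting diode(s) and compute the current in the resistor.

Assume both conduct. Then node N would need to be at both 4.6−0.7 = 3.9 V and 12−0.7 = 11.3 V, which is impossible.
Assume only D₂ conducts: V_N = 12 − 0.7 = 11.3 V, so I_R = 11.3/1 = 11.3 mA.
Check D₁: its anode-to-cathode voltage is 4.6 − 11.3 = -6.7 V < 0.7 V, so it is off. The assumption is consistent.

Only D₂ conducts; I_R ≈ 11 mA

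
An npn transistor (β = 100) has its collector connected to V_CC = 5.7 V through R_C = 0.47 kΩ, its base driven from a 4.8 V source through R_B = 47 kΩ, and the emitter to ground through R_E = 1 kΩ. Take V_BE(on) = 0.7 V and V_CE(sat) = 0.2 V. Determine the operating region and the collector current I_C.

Assume active. Base-emitter loop: I_B = (V_BB − V_BE)/(R_B + (β+1)R_E) = (4.8 − 0.7)/(47 + 101×1) = 0.0277 mA.
I_C = β·I_B = 100×0.0277 = 2.77 mA.
V_CE = V_CC − I_C·R_C − I_E·R_E = 5.7 − 2.77×0.47 − 2.8×1 = 1.6 V > V_CE(sat), so the active-region assumption holds.

active; I_C ≈ 2.8 mA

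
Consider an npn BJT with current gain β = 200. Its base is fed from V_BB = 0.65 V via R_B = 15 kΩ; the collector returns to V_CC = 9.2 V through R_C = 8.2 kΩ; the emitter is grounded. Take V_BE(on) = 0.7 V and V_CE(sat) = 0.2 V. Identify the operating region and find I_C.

cutoff; I_C ≈ 0

V_BB = 0.65 V ≤ V_BE(on) = 0.7 V, so the base-emitter junction is not forward biased.
The transistor is in cutoff: I_B = I_C = 0.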